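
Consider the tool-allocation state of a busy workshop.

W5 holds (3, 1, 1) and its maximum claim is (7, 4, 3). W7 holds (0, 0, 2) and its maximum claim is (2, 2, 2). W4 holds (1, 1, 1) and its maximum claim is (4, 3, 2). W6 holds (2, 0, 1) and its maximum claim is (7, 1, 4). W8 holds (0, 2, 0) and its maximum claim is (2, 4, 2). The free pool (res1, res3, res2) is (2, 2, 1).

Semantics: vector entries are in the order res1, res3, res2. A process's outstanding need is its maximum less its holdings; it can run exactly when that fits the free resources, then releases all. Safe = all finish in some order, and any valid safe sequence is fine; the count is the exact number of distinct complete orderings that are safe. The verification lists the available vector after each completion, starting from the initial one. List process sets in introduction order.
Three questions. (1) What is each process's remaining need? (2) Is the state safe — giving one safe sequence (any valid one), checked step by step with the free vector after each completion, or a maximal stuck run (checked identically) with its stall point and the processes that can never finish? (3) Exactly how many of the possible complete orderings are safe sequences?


(1) Remaining need (order res1, res3, res2):
  W5: (4, 3, 2)
  W7: (2, 2, 0)
  W4: (3, 2, 1)
  W6: (5, 1, 3)
  W8: (2, 2, 2)
(2) UNSAFE — no complete ordering exists.
Key observation: even finishing W7, W8 leaves just (2, 4, 3) free — too little res1 for any of the remaining processes.
A maximal execution: W7, W8 — then nothing else fits. Step-by-step check:
  pool = (2, 2, 1)
  W7 needs (2, 2, 0) <= (2, 2, 1) -> finishes; pool += (0, 0, 2) = (2, 2, 3)
  W8 needs (2, 2, 2) <= (2, 2, 3) -> finishes; pool += (0, 2, 0) = (2, 4, 3)
  W5 still needs (4, 3, 2) but only (2, 4, 3) is free — short on res1
  W4 still needs (3, 2, 1) but only (2, 4, 3) is free — short on res1
  W6 still needs (5, 1, 3) but only (2, 4, 3) is free — short on res1
Permanently blocked: W5, W4 and W6.
(3) The exact count: 0 of the possible complete orderings are safe sequences.


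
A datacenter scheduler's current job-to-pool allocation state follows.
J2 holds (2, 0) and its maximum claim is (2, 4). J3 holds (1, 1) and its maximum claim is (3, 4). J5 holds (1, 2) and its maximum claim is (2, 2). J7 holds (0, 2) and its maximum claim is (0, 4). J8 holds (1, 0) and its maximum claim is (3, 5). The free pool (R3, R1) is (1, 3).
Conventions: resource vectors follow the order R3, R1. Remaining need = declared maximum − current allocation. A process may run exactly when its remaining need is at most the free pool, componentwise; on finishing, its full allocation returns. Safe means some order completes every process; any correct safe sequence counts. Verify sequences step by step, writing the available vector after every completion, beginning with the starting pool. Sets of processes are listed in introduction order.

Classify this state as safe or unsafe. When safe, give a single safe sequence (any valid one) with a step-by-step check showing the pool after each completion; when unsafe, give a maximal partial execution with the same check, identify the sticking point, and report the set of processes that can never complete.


The state is SAFE; one workable sequence: J5, J8, J7, J2, J3.
Key observation: the order's first zero-slack moment is J5 ((1, 0) needed, (1, 3) free — a requested resource with nothing to spare).
Step-by-step check:
  pool = (1, 3)
  J5: need (1, 0) fits (1, 3); releases (1, 2), pool now (2, 5)
  J8: need (2, 5) fits (2, 5); releases (1, 0), pool now (3, 5)
  J7: need (0, 2) fits (3, 5); releases (0, 2), pool now (3, 7)
  J2: need (0, 4) fits (3, 7); releases (2, 0), pool now (5, 7)
  J3: need (2, 3) fits (5, 7); releases (1, 1), pool now (6, 8)


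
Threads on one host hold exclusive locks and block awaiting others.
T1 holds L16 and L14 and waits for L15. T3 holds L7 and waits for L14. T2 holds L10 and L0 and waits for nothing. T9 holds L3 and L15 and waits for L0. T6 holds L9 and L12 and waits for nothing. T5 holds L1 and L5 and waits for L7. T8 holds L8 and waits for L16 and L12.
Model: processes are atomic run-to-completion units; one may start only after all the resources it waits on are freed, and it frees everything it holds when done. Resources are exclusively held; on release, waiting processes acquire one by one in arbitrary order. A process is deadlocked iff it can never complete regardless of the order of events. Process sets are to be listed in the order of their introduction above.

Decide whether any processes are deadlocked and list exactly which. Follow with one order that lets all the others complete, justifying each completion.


The deadlocked set is empty.
Key observation: all waits point, directly or indirectly, at processes that can finish, so nothing is permanently blocked.
The rest can finish in the order T2, T9, T1, T3, T6, T5, T8.
Walking it through:
  T2: no waits; runs immediately, freeing L10 and L0
  run T9 (all its waits — L0 — are resolved); releases L3 and L15
  run T1 (all its waits — L15 — are resolved); releases L16 and L14
  run T3 (all its waits — L14 — are resolved); releases L7
  T6: no waits; runs immediately, freeing L9 and L12
  run T5 (all its waits — L7 — are resolved); releases L1 and L5
  run T8 (all its waits — L16 and L12 — are resolved); releases L8


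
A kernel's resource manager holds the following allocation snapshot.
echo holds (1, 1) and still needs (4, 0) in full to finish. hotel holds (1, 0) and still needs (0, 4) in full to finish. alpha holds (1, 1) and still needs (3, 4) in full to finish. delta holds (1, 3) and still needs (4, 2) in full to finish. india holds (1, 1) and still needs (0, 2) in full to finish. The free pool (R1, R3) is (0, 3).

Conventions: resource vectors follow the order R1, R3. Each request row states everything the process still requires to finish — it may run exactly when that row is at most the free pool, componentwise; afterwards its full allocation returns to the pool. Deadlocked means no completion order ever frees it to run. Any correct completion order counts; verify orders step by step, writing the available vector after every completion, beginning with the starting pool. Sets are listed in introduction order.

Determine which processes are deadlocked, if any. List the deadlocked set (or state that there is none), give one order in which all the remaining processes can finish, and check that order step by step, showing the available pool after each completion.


Deadlocked: echo, alpha and delta.
Key observation: no order helps: past india, hotel, the free pool tops out at (2, 4), below what each blocked process needs in R1.
The rest can finish in the order india, hotel. Walking it through:
  pool = (0, 3)
  india: need (0, 2) fits (0, 3); releases (1, 1), pool now (1, 4)
  hotel: need (0, 4) fits (1, 4); releases (1, 0), pool now (2, 4)
None of the blocked processes ever fits:
  echo cannot run: need (4, 0) vs free (2, 4) (insufficient R1)
  alpha cannot run: need (3, 4) vs free (2, 4) (insufficient R1)
  delta cannot run: need (4, 2) vs free (2, 4) (insufficient R1)


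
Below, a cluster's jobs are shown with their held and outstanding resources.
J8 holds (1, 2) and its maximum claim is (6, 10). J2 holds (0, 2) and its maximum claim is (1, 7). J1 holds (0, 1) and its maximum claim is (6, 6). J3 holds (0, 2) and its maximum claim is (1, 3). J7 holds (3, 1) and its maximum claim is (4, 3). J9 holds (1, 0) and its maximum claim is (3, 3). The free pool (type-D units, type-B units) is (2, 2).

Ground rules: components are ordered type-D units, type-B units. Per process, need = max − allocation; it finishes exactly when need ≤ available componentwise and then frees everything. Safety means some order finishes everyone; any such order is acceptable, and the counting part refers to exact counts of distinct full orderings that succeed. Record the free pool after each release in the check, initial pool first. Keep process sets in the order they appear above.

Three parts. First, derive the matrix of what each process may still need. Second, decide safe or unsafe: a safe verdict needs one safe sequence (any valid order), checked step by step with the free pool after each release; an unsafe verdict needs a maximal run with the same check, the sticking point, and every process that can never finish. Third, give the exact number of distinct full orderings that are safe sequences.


(1) Outstanding need per process (order type-D units, type-B units):
  J8: (5, 8)
  J2: (1, 5)
  J1: (6, 5)
  J3: (1, 1)
  J7: (1, 2)
  J9: (2, 3)
(2) SAFE — a valid safe sequence is J7, J3, J9, J1, J2, J8.
Key observation: reading the order forward, J7 is the first process whose need (1, 2) meets the free pool (2, 2) exactly on a resource it requests.
Walking it through:
  pool = (2, 2)
  J7 needs (1, 2) <= (2, 2) -> finishes; pool += (3, 1) = (5, 3)
  J3 needs (1, 1) <= (5, 3) -> finishes; pool += (0, 2) = (5, 5)
  J9 needs (2, 3) <= (5, 5) -> finishes; pool += (1, 0) = (6, 5)
  J1 needs (6, 5) <= (6, 5) -> finishes; pool += (0, 1) = (6, 6)
  J2 needs (1, 5) <= (6, 6) -> finishes; pool += (0, 2) = (6, 8)
  J8 needs (5, 8) <= (6, 8) -> finishes; pool += (1, 2) = (7, 10)
(3) Exactly 10 of the possible complete orderings are safe sequences.


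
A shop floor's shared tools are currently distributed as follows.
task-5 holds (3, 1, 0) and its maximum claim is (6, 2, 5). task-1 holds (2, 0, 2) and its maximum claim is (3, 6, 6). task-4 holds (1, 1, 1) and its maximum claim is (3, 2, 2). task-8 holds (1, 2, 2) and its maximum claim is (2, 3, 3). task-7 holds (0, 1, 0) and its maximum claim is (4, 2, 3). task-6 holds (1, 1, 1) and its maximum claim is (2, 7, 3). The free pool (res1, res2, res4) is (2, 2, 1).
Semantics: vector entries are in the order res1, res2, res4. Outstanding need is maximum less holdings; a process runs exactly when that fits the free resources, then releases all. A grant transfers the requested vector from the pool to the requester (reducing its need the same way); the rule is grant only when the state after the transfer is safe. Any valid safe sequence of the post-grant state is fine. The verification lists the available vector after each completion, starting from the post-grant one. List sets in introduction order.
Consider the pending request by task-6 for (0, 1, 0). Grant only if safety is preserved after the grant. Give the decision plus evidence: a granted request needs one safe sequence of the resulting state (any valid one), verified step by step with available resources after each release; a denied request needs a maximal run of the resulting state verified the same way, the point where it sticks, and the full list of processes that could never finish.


GRANT. The post-grant state is safe; one safe sequence: task-8, task-4, task-7, task-6, task-1, task-5.
Key observation: even at the reduced pool (2, 1, 1), task-8 fits immediately, so safety survives the grant.
Check on the post-grant state, step by step:
  pool = (2, 1, 1)
  task-8: need (1, 1, 1) fits (2, 1, 1); releases (1, 2, 2), pool now (3, 3, 3)
  task-4: need (2, 1, 1) fits (3, 3, 3); releases (1, 1, 1), pool now (4, 4, 4)
  task-7: need (4, 1, 3) fits (4, 4, 4); releases (0, 1, 0), pool now (4, 5, 4)
  task-6: need (1, 5, 2) fits (4, 5, 4); releases (1, 2, 1), pool now (5, 7, 5)
  task-1: need (1, 6, 4) fits (5, 7, 5); releases (2, 0, 2), pool now (7, 7, 7)
  task-5: need (3, 1, 5) fits (7, 7, 7); releases (3, 1, 0), pool now (10, 8, 7)


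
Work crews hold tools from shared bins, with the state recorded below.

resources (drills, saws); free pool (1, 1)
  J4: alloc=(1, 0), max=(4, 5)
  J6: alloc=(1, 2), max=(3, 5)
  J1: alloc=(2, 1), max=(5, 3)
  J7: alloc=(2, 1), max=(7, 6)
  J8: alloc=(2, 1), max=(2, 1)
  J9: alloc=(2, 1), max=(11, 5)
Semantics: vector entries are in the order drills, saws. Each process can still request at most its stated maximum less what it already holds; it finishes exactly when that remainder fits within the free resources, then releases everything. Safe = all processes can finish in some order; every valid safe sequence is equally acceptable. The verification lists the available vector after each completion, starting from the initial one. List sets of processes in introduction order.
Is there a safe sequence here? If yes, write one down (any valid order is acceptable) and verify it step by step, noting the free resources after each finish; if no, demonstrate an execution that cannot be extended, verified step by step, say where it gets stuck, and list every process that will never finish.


SAFE — a valid safe sequence is J8, J1, J6, J4, J7, J9.
Key observation: the first exact fit in this order is J1 — it needs (3, 2) with (3, 2) free, meeting a requested resource to the last unit.
Step-by-step check:
  pool = (1, 1)
  J8 needs (0, 0) <= (1, 1) -> finishes; pool += (2, 1) = (3, 2)
  J1 needs (3, 2) <= (3, 2) -> finishes; pool += (2, 1) = (5, 3)
  J6 needs (2, 3) <= (5, 3) -> finishes; pool += (1, 2) = (6, 5)
  J4 needs (3, 5) <= (6, 5) -> finishes; pool += (1, 0) = (7, 5)
  J7 needs (5, 5) <= (7, 5) -> finishes; pool += (2, 1) = (9, 6)
  J9 needs (9, 4) <= (9, 6) -> finishes; pool += (2, 1) = (11, 7)


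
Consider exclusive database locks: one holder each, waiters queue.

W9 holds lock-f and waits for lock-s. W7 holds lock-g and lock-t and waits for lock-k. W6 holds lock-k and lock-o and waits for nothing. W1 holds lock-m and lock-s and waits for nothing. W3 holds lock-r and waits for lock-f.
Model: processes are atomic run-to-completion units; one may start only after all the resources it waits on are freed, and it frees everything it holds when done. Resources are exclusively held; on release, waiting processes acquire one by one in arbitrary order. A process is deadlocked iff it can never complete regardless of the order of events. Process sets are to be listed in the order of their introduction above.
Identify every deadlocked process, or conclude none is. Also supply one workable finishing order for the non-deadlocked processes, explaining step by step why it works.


The deadlocked set is empty.
Key observation: there is no circular wait here — follow any chain and it reaches a process that is free to run now.
The rest can finish in the order W6, W1, W9, W7, W3.
Walking it through:
  run W6 (it waits on nothing); releases lock-k and lock-o
  run W1 (it waits on nothing); releases lock-m and lock-s
  W9 waits on lock-s — all released -> runs and releases lock-f
  W7 waits on lock-k — all released -> runs and releases lock-g and lock-t
  W3 waits on lock-f — all released -> runs and releases lock-r


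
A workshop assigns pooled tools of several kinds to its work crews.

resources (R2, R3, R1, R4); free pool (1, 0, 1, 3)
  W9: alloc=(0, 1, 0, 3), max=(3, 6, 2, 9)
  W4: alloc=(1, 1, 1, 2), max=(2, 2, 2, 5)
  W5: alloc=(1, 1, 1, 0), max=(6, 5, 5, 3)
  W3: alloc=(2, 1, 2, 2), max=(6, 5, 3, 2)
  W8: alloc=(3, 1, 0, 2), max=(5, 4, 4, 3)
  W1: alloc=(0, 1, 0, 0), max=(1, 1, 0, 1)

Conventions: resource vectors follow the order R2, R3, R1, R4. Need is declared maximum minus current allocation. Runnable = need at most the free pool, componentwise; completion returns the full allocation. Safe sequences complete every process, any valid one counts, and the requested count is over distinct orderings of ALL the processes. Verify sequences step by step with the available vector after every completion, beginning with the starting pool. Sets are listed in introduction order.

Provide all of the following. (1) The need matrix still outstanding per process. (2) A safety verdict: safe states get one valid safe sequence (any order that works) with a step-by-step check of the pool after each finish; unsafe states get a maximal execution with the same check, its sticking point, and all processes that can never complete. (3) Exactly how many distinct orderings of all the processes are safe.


(1) Outstanding need per process (order R2, R3, R1, R4):
  W9: (3, 5, 2, 6)
  W4: (1, 1, 1, 3)
  W5: (5, 4, 4, 3)
  W3: (4, 4, 1, 0)
  W8: (2, 3, 4, 1)
  W1: (1, 0, 0, 1)
(2) UNSAFE — no complete ordering exists.
Key observation: the wall is R3: completing W1, W4 brings the pool only to (2, 2, 2, 5), and all the rest need more.
A maximal execution: W1, W4 — then nothing else fits. Walking it through:
  pool = (1, 0, 1, 3)
  run W1 (needs (1, 0, 0, 1), free (1, 0, 1, 3)); after release of (0, 1, 0, 0) the pool is (1, 1, 1, 3)
  run W4 (needs (1, 1, 1, 3), free (1, 1, 1, 3)); after release of (1, 1, 1, 2) the pool is (2, 2, 2, 5)
  blocked: W9 wants (3, 5, 2, 6), pool (2, 2, 2, 5) — not enough R2, R3 and R4
  blocked: W5 wants (5, 4, 4, 3), pool (2, 2, 2, 5) — not enough R2, R3 and R1
  blocked: W3 wants (4, 4, 1, 0), pool (2, 2, 2, 5) — not enough R2 and R3
  blocked: W8 wants (2, 3, 4, 1), pool (2, 2, 2, 5) — not enough R3 and R1
Never able to finish: W9, W5, W3 and W8.
(3) Exactly 0 of the possible complete orderings are safe sequences.


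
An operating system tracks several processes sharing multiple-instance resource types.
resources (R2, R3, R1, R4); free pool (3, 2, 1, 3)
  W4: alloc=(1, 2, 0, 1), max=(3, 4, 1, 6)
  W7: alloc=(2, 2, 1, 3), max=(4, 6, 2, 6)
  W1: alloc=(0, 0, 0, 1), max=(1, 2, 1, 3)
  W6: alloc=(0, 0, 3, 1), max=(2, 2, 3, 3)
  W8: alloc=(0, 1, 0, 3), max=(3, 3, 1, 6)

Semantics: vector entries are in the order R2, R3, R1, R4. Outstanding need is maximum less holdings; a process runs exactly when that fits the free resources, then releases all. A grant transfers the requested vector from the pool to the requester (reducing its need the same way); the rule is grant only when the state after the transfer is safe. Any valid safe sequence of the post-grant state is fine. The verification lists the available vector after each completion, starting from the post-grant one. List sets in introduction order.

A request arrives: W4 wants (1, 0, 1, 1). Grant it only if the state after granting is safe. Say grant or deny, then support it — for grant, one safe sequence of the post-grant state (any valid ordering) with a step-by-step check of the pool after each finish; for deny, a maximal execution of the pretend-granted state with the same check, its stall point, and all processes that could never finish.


GRANT. The post-grant state is safe; one safe sequence: W6, W1, W4, W8, W7.
Key observation: (2, 2, 0, 2) free after granting still covers W6 first, and each release covers the next.
Step-by-step check of the post-grant state:
  pool = (2, 2, 0, 2)
  W6: need (2, 2, 0, 2) fits (2, 2, 0, 2); releases (0, 0, 3, 1), pool now (2, 2, 3, 3)
  W1: need (1, 2, 1, 2) fits (2, 2, 3, 3); releases (0, 0, 0, 1), pool now (2, 2, 3, 4)
  W4: need (1, 2, 0, 4) fits (2, 2, 3, 4); releases (2, 2, 1, 2), pool now (4, 4, 4, 6)
  W8: need (3, 2, 1, 3) fits (4, 4, 4, 6); releases (0, 1, 0, 3), pool now (4, 5, 4, 9)
  W7: need (2, 4, 1, 3) fits (4, 5, 4, 9); releases (2, 2, 1, 3), pool now (6, 7, 5, 12)


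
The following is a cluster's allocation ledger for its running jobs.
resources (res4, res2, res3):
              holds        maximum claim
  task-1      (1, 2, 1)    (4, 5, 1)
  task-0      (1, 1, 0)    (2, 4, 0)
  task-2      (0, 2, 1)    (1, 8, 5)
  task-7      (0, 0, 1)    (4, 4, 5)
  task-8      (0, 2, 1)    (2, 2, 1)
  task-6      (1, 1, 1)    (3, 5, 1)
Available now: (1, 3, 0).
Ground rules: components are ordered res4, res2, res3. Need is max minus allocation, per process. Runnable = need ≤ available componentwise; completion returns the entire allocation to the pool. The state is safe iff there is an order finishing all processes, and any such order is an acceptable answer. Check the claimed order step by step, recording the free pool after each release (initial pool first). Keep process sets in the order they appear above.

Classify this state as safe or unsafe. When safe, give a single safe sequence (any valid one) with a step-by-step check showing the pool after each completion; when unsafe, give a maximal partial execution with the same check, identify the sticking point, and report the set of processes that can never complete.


UNSAFE — no complete ordering exists.
Key observation: even finishing task-0, task-6, task-1, task-8 leaves just (4, 9, 3) free — too little res3 for any of the remaining processes.
The run task-0, task-6, task-1, task-8 cannot be extended any further. Check, step by step:
  pool = (1, 3, 0)
  task-0: need (1, 3, 0) fits (1, 3, 0); releases (1, 1, 0), pool now (2, 4, 0)
  task-6: need (2, 4, 0) fits (2, 4, 0); releases (1, 1, 1), pool now (3, 5, 1)
  task-1: need (3, 3, 0) fits (3, 5, 1); releases (1, 2, 1), pool now (4, 7, 2)
  task-8: need (2, 0, 0) fits (4, 7, 2); releases (0, 2, 1), pool now (4, 9, 3)
  task-2 still needs (1, 6, 4) but only (4, 9, 3) is free — short on res3
  task-7 still needs (4, 4, 4) but only (4, 9, 3) is free — short on res3
Permanently blocked: task-2 and task-7.


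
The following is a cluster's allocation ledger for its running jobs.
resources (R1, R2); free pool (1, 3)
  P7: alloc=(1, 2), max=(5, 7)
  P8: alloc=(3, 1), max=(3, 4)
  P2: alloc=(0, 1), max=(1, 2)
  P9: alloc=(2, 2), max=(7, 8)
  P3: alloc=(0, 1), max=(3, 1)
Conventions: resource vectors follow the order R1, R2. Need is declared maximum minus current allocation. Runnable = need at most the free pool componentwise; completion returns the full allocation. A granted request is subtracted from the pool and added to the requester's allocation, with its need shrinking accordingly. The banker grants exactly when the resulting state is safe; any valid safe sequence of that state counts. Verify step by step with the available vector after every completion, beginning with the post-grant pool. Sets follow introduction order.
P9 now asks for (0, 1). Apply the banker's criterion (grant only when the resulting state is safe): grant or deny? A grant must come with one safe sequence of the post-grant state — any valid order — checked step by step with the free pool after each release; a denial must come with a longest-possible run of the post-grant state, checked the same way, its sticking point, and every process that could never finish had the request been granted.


GRANT — the state after the grant stays safe, e.g. via P2, P8, P3, P7, P9.
Key observation: even at the reduced pool (1, 2), P2 fits immediately, so safety survives the grant.
Check on the post-grant state, step by step:
  pool = (1, 2)
  run P2 (needs (1, 1), free (1, 2)); after release of (0, 1) the pool is (1, 3)
  run P8 (needs (0, 3), free (1, 3)); after release of (3, 1) the pool is (4, 4)
  run P3 (needs (3, 0), free (4, 4)); after release of (0, 1) the pool is (4, 5)
  run P7 (needs (4, 5), free (4, 5)); after release of (1, 2) the pool is (5, 7)
  run P9 (needs (5, 5), free (5, 7)); after release of (2, 3) the pool is (7, 10)


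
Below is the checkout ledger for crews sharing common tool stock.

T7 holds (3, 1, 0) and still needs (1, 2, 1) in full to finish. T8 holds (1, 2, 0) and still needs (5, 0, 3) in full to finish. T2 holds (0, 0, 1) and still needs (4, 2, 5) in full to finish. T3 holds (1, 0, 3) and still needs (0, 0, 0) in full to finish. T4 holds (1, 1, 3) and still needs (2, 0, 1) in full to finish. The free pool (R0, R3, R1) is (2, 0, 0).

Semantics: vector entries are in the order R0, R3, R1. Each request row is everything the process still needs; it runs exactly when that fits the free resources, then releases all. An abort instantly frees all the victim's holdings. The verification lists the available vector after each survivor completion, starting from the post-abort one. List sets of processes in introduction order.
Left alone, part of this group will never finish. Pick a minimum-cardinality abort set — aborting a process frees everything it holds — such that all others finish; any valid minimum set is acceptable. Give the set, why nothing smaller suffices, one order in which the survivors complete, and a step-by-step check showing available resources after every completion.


Abort T8.
Key observation: the returned (1, 2, 0) from T8 is what brings T7 — unrunnable before, under any order — into play at step 2.
Why nothing smaller works: aborting no one leaves the state deadlocked as given.
Survivors finish in the order: T3, T7, T4, T2. Walking it through (pool after the aborts first):
  pool = (3, 2, 0)
  run T3 (needs (0, 0, 0), free (3, 2, 0)); after release of (1, 0, 3) the pool is (4, 2, 3)
  run T7 (needs (1, 2, 1), free (4, 2, 3)); after release of (3, 1, 0) the pool is (7, 3, 3)
  run T4 (needs (2, 0, 1), free (7, 3, 3)); after release of (1, 1, 3) the pool is (8, 4, 6)
  run T2 (needs (4, 2, 5), free (8, 4, 6)); after release of (0, 0, 1) the pool is (8, 4, 7)


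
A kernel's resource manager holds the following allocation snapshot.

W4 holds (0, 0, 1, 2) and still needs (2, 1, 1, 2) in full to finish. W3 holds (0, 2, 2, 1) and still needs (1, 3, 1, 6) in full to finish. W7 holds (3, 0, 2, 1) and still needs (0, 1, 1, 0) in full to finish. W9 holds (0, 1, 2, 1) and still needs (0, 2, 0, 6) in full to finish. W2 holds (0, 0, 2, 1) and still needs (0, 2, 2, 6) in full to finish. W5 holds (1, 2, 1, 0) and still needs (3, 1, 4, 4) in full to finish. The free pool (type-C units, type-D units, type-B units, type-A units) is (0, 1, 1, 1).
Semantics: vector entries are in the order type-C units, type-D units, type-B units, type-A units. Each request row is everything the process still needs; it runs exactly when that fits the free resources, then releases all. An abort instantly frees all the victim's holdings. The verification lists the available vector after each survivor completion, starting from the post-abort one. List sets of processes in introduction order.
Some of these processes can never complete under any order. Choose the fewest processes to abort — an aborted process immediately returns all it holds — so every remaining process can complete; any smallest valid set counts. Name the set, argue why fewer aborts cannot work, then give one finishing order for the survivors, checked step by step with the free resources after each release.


Abort W3 and W2.
Key observation: W9 could never have finished before the abort; with (0, 2, 4, 2) returned by W3 and W2, it fits at step 3.
Minimality, checking each single-abort alternative: W4 alone leaves W3 blocked (short on type-A units); W3 alone leaves W9 blocked (short on type-A units); W7 alone leaves W3 blocked (short on type-A units); W9 alone leaves W3 blocked (short on type-A units); W2 alone leaves W3 blocked (short on type-A units); W5 alone leaves W3 blocked (short on type-A units).
Survivors finish in the order: W7, W4, W9, W5. Step-by-step check (pool after the aborts first):
  pool = (0, 3, 5, 3)
  W7: need (0, 1, 1, 0) fits (0, 3, 5, 3); releases (3, 0, 2, 1), pool now (3, 3, 7, 4)
  W4: need (2, 1, 1, 2) fits (3, 3, 7, 4); releases (0, 0, 1, 2), pool now (3, 3, 8, 6)
  W9: need (0, 2, 0, 6) fits (3, 3, 8, 6); releases (0, 1, 2, 1), pool now (3, 4, 10, 7)
  W5: need (3, 1, 4, 4) fits (3, 4, 10, 7); releases (1, 2, 1, 0), pool now (4, 6, 11, 7)


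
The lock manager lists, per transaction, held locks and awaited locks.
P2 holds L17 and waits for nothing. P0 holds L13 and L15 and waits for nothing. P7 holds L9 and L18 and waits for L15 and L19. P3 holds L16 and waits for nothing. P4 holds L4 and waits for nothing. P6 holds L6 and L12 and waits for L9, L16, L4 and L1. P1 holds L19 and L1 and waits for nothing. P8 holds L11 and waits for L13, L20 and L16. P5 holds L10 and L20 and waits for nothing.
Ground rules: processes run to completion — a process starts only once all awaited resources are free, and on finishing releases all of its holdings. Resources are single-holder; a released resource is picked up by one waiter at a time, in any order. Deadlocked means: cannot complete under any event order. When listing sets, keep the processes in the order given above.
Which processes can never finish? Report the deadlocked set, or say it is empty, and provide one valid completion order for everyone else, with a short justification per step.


The deadlocked set is empty.
Key observation: no waiting chain loops back on itself — every chain ends at a process that waits on nothing, so everyone eventually runs.
One completion order for the rest: P3, P4, P5, P0, P1, P7, P2, P6, P8.
Verifying each step:
  P3 waits on nothing -> runs at once and releases L16
  P4 waits on nothing -> runs at once and releases L4
  P5 waits on nothing -> runs at once and releases L10 and L20
  P0 waits on nothing -> runs at once and releases L13 and L15
  P1 waits on nothing -> runs at once and releases L19 and L1
  P7: everything it awaited (L15 and L19) is free; runs, freeing L9 and L18
  P2 waits on nothing -> runs at once and releases L17
  P6: everything it awaited (L9, L16, L4 and L1) is free; runs, freeing L6 and L12
  P8: everything it awaited (L13, L20 and L16) is free; runs, freeing L11


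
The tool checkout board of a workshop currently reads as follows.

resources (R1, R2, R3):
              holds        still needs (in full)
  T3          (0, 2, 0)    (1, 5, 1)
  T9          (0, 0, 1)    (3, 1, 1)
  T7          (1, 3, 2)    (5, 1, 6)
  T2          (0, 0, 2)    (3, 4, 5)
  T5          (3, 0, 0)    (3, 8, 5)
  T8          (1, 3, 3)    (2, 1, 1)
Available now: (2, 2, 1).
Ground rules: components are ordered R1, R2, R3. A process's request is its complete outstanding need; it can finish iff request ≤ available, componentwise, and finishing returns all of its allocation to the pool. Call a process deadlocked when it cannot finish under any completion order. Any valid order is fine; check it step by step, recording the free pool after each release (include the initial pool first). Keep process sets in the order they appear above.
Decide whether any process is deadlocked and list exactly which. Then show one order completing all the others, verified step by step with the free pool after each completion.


The deadlocked set is T7 and T5.
Key observation: after T8, T9, T2, T3 the pool peaks at (3, 7, 7), and each blocked process is short somewhere: T7 on R1; T5 on R2.
A valid finishing order for the others: T8, T9, T2, T3. Walking it through:
  pool = (2, 2, 1)
  run T8 (needs (2, 1, 1), free (2, 2, 1)); after release of (1, 3, 3) the pool is (3, 5, 4)
  run T9 (needs (3, 1, 1), free (3, 5, 4)); after release of (0, 0, 1) the pool is (3, 5, 5)
  run T2 (needs (3, 4, 5), free (3, 5, 5)); after release of (0, 0, 2) the pool is (3, 5, 7)
  run T3 (needs (1, 5, 1), free (3, 5, 7)); after release of (0, 2, 0) the pool is (3, 7, 7)
The stuck group stays short no matter what:
  T7 still needs (5, 1, 6) but only (3, 7, 7) is free — short on R1
  T5 still needs (3, 8, 5) but only (3, 7, 7) is free — short on R2


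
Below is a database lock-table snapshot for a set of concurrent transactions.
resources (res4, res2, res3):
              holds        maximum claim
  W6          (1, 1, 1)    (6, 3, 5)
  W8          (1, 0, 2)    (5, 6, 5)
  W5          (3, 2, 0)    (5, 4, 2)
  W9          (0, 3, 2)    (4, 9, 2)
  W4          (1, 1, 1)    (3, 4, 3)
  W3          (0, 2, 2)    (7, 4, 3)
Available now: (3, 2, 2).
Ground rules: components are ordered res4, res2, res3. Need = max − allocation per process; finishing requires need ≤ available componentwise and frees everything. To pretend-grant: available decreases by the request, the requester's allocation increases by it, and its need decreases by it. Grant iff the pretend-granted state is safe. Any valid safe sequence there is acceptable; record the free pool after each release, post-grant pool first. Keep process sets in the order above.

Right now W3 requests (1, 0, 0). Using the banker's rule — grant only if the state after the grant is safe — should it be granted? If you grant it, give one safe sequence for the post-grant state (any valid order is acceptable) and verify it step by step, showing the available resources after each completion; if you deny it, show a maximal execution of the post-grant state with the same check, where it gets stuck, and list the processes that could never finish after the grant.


GRANT. The post-grant state is safe; one safe sequence: W5, W4, W3, W6, W9, W8.
Key observation: the transfer keeps a workable pool ((2, 2, 2)); W5 starts the safe sequence.
Check on the post-grant state, step by step:
  pool = (2, 2, 2)
  W5: need (2, 2, 2) fits (2, 2, 2); releases (3, 2, 0), pool now (5, 4, 2)
  W4: need (2, 3, 2) fits (5, 4, 2); releases (1, 1, 1), pool now (6, 5, 3)
  W3: need (6, 2, 1) fits (6, 5, 3); releases (1, 2, 2), pool now (7, 7, 5)
  W6: need (5, 2, 4) fits (7, 7, 5); releases (1, 1, 1), pool now (8, 8, 6)
  W9: need (4, 6, 0) fits (8, 8, 6); releases (0, 3, 2), pool now (8, 11, 8)
  W8: need (4, 6, 3) fits (8, 11, 8); releases (1, 0, 2), pool now (9, 11, 10)


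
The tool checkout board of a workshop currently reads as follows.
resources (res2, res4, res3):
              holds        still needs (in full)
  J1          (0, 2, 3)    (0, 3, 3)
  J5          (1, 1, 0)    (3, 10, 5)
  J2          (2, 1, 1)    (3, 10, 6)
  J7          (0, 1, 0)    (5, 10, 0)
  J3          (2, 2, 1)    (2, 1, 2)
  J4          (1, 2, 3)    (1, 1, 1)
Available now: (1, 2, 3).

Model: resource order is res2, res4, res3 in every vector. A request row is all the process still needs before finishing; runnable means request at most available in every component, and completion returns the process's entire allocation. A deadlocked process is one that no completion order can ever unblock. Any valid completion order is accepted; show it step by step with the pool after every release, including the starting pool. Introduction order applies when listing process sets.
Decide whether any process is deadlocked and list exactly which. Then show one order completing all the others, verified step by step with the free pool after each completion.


The deadlocked set is J5, J2 and J7.
Key observation: the wall is res4: completing J4, J1, J3 brings the pool only to (4, 8, 10), and all the rest need more.
A valid finishing order for the others: J4, J1, J3. Walking it through:
  pool = (1, 2, 3)
  run J4 (needs (1, 1, 1), free (1, 2, 3)); after release of (1, 2, 3) the pool is (2, 4, 6)
  run J1 (needs (0, 3, 3), free (2, 4, 6)); after release of (0, 2, 3) the pool is (2, 6, 9)
  run J3 (needs (2, 1, 2), free (2, 6, 9)); after release of (2, 2, 1) the pool is (4, 8, 10)
None of the blocked processes ever fits:
  J5 cannot run: need (3, 10, 5) vs free (4, 8, 10) (insufficient res4)
  J2 cannot run: need (3, 10, 6) vs free (4, 8, 10) (insufficient res4)
  J7 cannot run: need (5, 10, 0) vs free (4, 8, 10) (insufficient res2 and res4)


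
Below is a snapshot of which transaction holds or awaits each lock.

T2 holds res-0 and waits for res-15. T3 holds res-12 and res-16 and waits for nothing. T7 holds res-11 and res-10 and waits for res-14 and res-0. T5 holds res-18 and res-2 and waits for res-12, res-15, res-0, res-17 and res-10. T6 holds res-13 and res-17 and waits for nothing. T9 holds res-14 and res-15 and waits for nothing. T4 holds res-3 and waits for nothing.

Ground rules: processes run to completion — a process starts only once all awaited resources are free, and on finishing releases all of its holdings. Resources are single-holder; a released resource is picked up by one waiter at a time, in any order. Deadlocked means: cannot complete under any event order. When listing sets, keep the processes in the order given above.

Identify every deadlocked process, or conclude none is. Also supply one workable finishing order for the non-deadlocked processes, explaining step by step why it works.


No process is deadlocked.
Key observation: although several processes wait, no cycle exists — each chain bottoms out at a free runner.
One completion order for the rest: T4, T9, T2, T3, T6, T7, T5.
Check, step by step:
  T4 waits on nothing -> runs at once and releases res-3
  T9 waits on nothing -> runs at once and releases res-14 and res-15
  T2 waits on res-15 — all released -> runs and releases res-0
  T3 waits on nothing -> runs at once and releases res-12 and res-16
  T6 waits on nothing -> runs at once and releases res-13 and res-17
  T7 waits on res-14 and res-0 — all released -> runs and releases res-11 and res-10
  T5 waits on res-12, res-15, res-0, res-17 and res-10 — all released -> runs and releases res-18 and res-2


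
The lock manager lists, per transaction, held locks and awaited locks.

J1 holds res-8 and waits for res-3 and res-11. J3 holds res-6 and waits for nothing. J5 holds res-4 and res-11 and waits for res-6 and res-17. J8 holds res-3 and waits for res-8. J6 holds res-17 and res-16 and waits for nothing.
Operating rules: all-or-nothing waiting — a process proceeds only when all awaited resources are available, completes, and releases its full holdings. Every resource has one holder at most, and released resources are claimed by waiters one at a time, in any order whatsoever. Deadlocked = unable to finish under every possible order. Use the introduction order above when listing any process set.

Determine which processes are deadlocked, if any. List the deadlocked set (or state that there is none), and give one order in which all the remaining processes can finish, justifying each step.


Deadlocked: J1 and J8.
Key observation: along J1 -> J8 -> J1, each member waits on what the next one holds — a deadlock; no other process is dragged down with it.
A valid finishing order for the others: J3, J6, J5.
Check, step by step:
  J3: no waits; runs immediately, freeing res-6
  J6: no waits; runs immediately, freeing res-17 and res-16
  J5: everything it awaited (res-6 and res-17) is free; runs, freeing res-4 and res-11


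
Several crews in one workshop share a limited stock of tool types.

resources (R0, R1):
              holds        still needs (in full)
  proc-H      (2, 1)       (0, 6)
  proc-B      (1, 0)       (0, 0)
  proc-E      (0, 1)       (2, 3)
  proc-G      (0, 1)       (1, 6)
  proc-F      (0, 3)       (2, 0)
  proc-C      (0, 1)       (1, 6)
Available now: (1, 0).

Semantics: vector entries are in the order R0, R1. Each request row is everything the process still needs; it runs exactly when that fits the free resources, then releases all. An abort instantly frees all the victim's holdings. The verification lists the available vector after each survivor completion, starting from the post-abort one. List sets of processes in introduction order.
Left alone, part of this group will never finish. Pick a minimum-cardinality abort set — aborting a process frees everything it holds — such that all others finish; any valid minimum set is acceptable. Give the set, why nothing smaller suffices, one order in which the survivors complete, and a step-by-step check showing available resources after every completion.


Abort proc-H and proc-C.
Key observation: no ordering could ever have run proc-G before the abort of proc-H and proc-C; with (2, 2) back in the pool it fits at step 4.
No one abort is enough; case by case: proc-H alone leaves proc-G blocked (short on R1); proc-B alone leaves proc-H blocked (short on R1); proc-E alone leaves proc-H blocked (short on R1); proc-G alone leaves proc-H blocked (short on R1); proc-F alone leaves proc-H blocked (short on R1); proc-C alone leaves proc-H blocked (short on R1).
One survivor order: proc-F, proc-B, proc-E, proc-G. Walking it through (post-abort pool first):
  pool = (3, 2)
  run proc-F (needs (2, 0), free (3, 2)); after release of (0, 3) the pool is (3, 5)
  run proc-B (needs (0, 0), free (3, 5)); after release of (1, 0) the pool is (4, 5)
  run proc-E (needs (2, 3), free (4, 5)); after release of (0, 1) the pool is (4, 6)
  run proc-G (needs (1, 6), free (4, 6)); after release of (0, 1) the pool is (4, 7)


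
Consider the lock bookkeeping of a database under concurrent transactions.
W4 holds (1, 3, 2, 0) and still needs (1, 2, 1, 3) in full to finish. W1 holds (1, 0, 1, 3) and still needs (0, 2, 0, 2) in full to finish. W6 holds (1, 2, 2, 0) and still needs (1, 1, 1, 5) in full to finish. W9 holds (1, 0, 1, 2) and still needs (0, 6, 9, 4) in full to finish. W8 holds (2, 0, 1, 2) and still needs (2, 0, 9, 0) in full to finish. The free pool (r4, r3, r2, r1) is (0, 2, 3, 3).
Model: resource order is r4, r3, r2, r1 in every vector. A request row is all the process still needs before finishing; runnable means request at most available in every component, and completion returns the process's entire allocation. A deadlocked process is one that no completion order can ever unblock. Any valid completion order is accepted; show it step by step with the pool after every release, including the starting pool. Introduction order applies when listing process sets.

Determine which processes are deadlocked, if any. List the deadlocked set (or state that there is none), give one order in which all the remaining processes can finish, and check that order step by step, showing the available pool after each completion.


The deadlocked set is W9 and W8.
Key observation: the wall is r2: completing W1, W4, W6 brings the pool only to (3, 7, 8, 6), and all the rest need more.
The rest can finish in the order W1, W4, W6. Step-by-step check:
  pool = (0, 2, 3, 3)
  W1 needs (0, 2, 0, 2) <= (0, 2, 3, 3) -> finishes; pool += (1, 0, 1, 3) = (1, 2, 4, 6)
  W4 needs (1, 2, 1, 3) <= (1, 2, 4, 6) -> finishes; pool += (1, 3, 2, 0) = (2, 5, 6, 6)
  W6 needs (1, 1, 1, 5) <= (2, 5, 6, 6) -> finishes; pool += (1, 2, 2, 0) = (3, 7, 8, 6)
The blocked processes can never fit:
  W9 still needs (0, 6, 9, 4) but only (3, 7, 8, 6) is free — short on r2
  W8 still needs (2, 0, 9, 0) but only (3, 7, 8, 6) is free — short on r2
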